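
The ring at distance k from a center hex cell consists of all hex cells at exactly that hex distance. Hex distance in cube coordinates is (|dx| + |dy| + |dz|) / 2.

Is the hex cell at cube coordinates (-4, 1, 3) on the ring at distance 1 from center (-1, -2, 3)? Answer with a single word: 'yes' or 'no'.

Answer: no

Derivation:
|px - cx| = |-4 - (-1)| = 3
|py - cy| = |1 - (-2)| = 3
|pz - cz| = |3 - 3| = 0
distance = (3+3+0)/2 = 6/2 = 3
radius = 1; distance != radius -> no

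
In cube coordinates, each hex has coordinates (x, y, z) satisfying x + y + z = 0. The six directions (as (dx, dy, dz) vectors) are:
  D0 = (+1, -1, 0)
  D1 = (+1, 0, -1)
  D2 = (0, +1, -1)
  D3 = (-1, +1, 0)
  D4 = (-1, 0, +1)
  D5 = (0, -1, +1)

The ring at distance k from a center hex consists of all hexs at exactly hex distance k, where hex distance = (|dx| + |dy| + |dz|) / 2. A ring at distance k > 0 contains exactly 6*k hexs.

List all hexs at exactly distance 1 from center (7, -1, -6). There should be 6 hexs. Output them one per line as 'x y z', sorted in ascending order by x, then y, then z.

Answer: 6 -1 -5
6 0 -6
7 -2 -5
7 0 -7
8 -2 -6
8 -1 -7

Derivation:
Walk ring at distance 1 from (7, -1, -6):
Start at center + D4*1 = (6, -1, -5)
  hex 0: (6, -1, -5)
  hex 1: (7, -2, -5)
  hex 2: (8, -2, -6)
  hex 3: (8, -1, -7)
  hex 4: (7, 0, -7)
  hex 5: (6, 0, -6)
Sorted: 6 hexes.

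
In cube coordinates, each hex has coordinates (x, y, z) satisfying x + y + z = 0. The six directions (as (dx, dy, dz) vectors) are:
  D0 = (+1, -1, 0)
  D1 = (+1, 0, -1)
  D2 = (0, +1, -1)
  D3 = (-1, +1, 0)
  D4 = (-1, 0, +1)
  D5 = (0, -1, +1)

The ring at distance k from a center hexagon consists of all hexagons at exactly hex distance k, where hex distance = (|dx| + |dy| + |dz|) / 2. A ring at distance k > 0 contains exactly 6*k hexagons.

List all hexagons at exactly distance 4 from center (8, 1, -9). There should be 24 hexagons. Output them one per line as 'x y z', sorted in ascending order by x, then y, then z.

Walk ring at distance 4 from (8, 1, -9):
Start at center + D4*4 = (4, 1, -5)
  hex 0: (4, 1, -5)
  hex 1: (5, 0, -5)
  hex 2: (6, -1, -5)
  hex 3: (7, -2, -5)
  hex 4: (8, -3, -5)
  hex 5: (9, -3, -6)
  hex 6: (10, -3, -7)
  hex 7: (11, -3, -8)
  hex 8: (12, -3, -9)
  hex 9: (12, -2, -10)
  hex 10: (12, -1, -11)
  hex 11: (12, 0, -12)
  hex 12: (12, 1, -13)
  hex 13: (11, 2, -13)
  hex 14: (10, 3, -13)
  hex 15: (9, 4, -13)
  hex 16: (8, 5, -13)
  hex 17: (7, 5, -12)
  hex 18: (6, 5, -11)
  hex 19: (5, 5, -10)
  hex 20: (4, 5, -9)
  hex 21: (4, 4, -8)
  hex 22: (4, 3, -7)
  hex 23: (4, 2, -6)
Sorted: 24 hexes.

Answer: 4 1 -5
4 2 -6
4 3 -7
4 4 -8
4 5 -9
5 0 -5
5 5 -10
6 -1 -5
6 5 -11
7 -2 -5
7 5 -12
8 -3 -5
8 5 -13
9 -3 -6
9 4 -13
10 -3 -7
10 3 -13
11 -3 -8
11 2 -13
12 -3 -9
12 -2 -10
12 -1 -11
12 0 -12
12 1 -13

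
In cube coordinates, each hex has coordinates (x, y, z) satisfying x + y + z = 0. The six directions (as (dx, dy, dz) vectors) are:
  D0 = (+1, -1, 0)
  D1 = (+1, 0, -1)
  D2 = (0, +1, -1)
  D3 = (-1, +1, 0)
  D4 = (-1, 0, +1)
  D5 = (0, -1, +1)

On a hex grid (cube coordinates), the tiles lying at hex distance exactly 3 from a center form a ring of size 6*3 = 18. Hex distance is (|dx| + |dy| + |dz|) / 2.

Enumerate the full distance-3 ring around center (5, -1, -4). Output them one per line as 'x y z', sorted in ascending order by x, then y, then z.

Answer: 2 -1 -1
2 0 -2
2 1 -3
2 2 -4
3 -2 -1
3 2 -5
4 -3 -1
4 2 -6
5 -4 -1
5 2 -7
6 -4 -2
6 1 -7
7 -4 -3
7 0 -7
8 -4 -4
8 -3 -5
8 -2 -6
8 -1 -7

Derivation:
Walk ring at distance 3 from (5, -1, -4):
Start at center + D4*3 = (2, -1, -1)
  hex 0: (2, -1, -1)
  hex 1: (3, -2, -1)
  hex 2: (4, -3, -1)
  hex 3: (5, -4, -1)
  hex 4: (6, -4, -2)
  hex 5: (7, -4, -3)
  hex 6: (8, -4, -4)
  hex 7: (8, -3, -5)
  hex 8: (8, -2, -6)
  hex 9: (8, -1, -7)
  hex 10: (7, 0, -7)
  hex 11: (6, 1, -7)
  hex 12: (5, 2, -7)
  hex 13: (4, 2, -6)
  hex 14: (3, 2, -5)
  hex 15: (2, 2, -4)
  hex 16: (2, 1, -3)
  hex 17: (2, 0, -2)
Sorted: 18 hexes.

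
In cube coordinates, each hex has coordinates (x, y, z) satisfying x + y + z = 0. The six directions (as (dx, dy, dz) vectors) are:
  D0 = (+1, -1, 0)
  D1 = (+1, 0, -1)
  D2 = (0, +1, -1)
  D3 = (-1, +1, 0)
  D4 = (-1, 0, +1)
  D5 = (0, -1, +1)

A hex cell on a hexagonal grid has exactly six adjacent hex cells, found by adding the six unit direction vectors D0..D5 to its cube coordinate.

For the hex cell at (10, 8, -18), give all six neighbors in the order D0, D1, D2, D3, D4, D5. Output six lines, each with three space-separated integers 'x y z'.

Center: (10, 8, -18). Add each direction:
  D0: (10, 8, -18) + (1, -1, 0) = (11, 7, -18)
  D1: (10, 8, -18) + (1, 0, -1) = (11, 8, -19)
  D2: (10, 8, -18) + (0, 1, -1) = (10, 9, -19)
  D3: (10, 8, -18) + (-1, 1, 0) = (9, 9, -18)
  D4: (10, 8, -18) + (-1, 0, 1) = (9, 8, -17)
  D5: (10, 8, -18) + (0, -1, 1) = (10, 7, -17)

Answer: 11 7 -18
11 8 -19
10 9 -19
9 9 -18
9 8 -17
10 7 -17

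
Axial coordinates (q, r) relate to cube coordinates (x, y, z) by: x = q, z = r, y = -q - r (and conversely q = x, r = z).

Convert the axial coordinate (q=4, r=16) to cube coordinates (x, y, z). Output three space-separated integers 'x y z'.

x = q = 4
z = r = 16
y = -x - z = -(4) - (16) = -20

Answer: 4 -20 16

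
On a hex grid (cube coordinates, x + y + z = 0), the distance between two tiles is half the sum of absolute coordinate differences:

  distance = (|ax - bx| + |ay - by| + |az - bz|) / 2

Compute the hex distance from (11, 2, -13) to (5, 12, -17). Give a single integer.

|ax - bx| = |11 - 5| = 6
|ay - by| = |2 - 12| = 10
|az - bz| = |-13 - (-17)| = 4
distance = (6 + 10 + 4) / 2 = 20 / 2 = 10

Answer: 10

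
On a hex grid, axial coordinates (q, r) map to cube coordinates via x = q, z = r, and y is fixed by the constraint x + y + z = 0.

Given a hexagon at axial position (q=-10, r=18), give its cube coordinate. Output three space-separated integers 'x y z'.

x = q = -10
z = r = 18
y = -x - z = -(-10) - (18) = -8

Answer: -10 -8 18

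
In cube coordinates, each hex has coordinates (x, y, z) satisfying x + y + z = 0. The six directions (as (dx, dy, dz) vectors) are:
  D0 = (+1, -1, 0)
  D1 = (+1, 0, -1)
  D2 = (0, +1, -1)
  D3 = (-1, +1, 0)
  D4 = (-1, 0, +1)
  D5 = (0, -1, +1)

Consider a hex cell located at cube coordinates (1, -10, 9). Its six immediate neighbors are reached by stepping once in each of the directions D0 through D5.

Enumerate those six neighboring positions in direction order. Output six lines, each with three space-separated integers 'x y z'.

Center: (1, -10, 9). Add each direction:
  D0: (1, -10, 9) + (1, -1, 0) = (2, -11, 9)
  D1: (1, -10, 9) + (1, 0, -1) = (2, -10, 8)
  D2: (1, -10, 9) + (0, 1, -1) = (1, -9, 8)
  D3: (1, -10, 9) + (-1, 1, 0) = (0, -9, 9)
  D4: (1, -10, 9) + (-1, 0, 1) = (0, -10, 10)
  D5: (1, -10, 9) + (0, -1, 1) = (1, -11, 10)

Answer: 2 -11 9
2 -10 8
1 -9 8
0 -9 9
0 -10 10
1 -11 10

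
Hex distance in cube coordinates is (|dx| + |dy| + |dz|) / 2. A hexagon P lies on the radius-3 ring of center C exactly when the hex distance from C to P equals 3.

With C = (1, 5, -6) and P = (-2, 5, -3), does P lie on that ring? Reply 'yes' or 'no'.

|px - cx| = |-2 - 1| = 3
|py - cy| = |5 - 5| = 0
|pz - cz| = |-3 - (-6)| = 3
distance = (3+0+3)/2 = 6/2 = 3
radius = 3; distance == radius -> yes

Answer: yes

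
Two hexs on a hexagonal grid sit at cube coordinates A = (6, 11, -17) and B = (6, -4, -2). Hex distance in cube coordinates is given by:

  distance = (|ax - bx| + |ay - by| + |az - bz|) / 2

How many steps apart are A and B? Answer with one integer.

|ax - bx| = |6 - 6| = 0
|ay - by| = |11 - (-4)| = 15
|az - bz| = |-17 - (-2)| = 15
distance = (0 + 15 + 15) / 2 = 30 / 2 = 15

Answer: 15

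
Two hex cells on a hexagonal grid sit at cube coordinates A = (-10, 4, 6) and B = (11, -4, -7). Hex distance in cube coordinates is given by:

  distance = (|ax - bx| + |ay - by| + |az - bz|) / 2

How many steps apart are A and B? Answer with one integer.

Answer: 21

Derivation:
|ax - bx| = |-10 - 11| = 21
|ay - by| = |4 - (-4)| = 8
|az - bz| = |6 - (-7)| = 13
distance = (21 + 8 + 13) / 2 = 42 / 2 = 21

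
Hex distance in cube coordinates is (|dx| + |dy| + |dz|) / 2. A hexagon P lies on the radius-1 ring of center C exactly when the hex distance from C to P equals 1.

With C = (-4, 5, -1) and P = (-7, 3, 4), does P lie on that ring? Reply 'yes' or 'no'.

|px - cx| = |-7 - (-4)| = 3
|py - cy| = |3 - 5| = 2
|pz - cz| = |4 - (-1)| = 5
distance = (3+2+5)/2 = 10/2 = 5
radius = 1; distance != radius -> no

Answer: no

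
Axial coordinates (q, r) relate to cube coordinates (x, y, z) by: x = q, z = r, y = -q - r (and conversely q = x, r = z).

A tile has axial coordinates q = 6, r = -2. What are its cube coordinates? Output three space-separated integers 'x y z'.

Answer: 6 -4 -2

Derivation:
x = q = 6
z = r = -2
y = -x - z = -(6) - (-2) = -4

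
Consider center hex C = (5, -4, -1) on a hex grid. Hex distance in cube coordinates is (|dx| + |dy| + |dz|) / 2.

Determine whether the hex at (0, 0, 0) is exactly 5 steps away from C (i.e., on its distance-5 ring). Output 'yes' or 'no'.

|px - cx| = |0 - 5| = 5
|py - cy| = |0 - (-4)| = 4
|pz - cz| = |0 - (-1)| = 1
distance = (5+4+1)/2 = 10/2 = 5
radius = 5; distance == radius -> yes

Answer: yes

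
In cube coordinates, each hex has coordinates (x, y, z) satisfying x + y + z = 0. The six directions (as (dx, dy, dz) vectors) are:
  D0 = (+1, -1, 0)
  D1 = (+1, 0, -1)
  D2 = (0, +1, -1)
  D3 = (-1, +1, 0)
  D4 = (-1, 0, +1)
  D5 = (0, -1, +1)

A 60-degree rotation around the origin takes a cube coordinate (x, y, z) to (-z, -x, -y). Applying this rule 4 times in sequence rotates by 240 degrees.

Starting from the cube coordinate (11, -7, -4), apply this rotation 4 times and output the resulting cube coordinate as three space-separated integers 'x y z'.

Answer: -4 11 -7

Derivation:
Start: (11, -7, -4)
Step 1: (11, -7, -4) -> (-(-4), -(11), -(-7)) = (4, -11, 7)
Step 2: (4, -11, 7) -> (-(7), -(4), -(-11)) = (-7, -4, 11)
Step 3: (-7, -4, 11) -> (-(11), -(-7), -(-4)) = (-11, 7, 4)
Step 4: (-11, 7, 4) -> (-(4), -(-11), -(7)) = (-4, 11, -7)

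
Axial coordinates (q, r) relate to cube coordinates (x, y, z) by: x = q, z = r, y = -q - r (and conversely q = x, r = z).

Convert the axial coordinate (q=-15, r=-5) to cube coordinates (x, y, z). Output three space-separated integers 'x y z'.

x = q = -15
z = r = -5
y = -x - z = -(-15) - (-5) = 20

Answer: -15 20 -5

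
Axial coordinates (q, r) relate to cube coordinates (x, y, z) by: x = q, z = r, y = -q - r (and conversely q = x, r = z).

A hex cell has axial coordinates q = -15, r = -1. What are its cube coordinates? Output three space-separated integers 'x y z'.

x = q = -15
z = r = -1
y = -x - z = -(-15) - (-1) = 16

Answer: -15 16 -1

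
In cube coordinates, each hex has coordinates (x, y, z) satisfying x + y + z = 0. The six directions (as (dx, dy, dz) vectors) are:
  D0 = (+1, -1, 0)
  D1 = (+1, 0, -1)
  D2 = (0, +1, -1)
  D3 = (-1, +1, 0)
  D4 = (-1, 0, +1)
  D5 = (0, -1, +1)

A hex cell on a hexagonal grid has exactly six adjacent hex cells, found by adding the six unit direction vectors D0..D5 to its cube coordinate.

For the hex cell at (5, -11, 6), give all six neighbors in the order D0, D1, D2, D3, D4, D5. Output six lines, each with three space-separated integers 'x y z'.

Center: (5, -11, 6). Add each direction:
  D0: (5, -11, 6) + (1, -1, 0) = (6, -12, 6)
  D1: (5, -11, 6) + (1, 0, -1) = (6, -11, 5)
  D2: (5, -11, 6) + (0, 1, -1) = (5, -10, 5)
  D3: (5, -11, 6) + (-1, 1, 0) = (4, -10, 6)
  D4: (5, -11, 6) + (-1, 0, 1) = (4, -11, 7)
  D5: (5, -11, 6) + (0, -1, 1) = (5, -12, 7)

Answer: 6 -12 6
6 -11 5
5 -10 5
4 -10 6
4 -11 7
5 -12 7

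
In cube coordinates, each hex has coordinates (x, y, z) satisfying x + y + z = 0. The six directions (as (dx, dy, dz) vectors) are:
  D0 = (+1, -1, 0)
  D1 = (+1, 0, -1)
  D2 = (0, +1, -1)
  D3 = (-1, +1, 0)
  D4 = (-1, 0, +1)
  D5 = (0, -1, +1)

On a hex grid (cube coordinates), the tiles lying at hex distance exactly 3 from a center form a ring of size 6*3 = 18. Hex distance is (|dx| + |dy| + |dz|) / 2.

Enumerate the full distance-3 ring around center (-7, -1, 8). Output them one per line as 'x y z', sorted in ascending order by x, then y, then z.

Answer: -10 -1 11
-10 0 10
-10 1 9
-10 2 8
-9 -2 11
-9 2 7
-8 -3 11
-8 2 6
-7 -4 11
-7 2 5
-6 -4 10
-6 1 5
-5 -4 9
-5 0 5
-4 -4 8
-4 -3 7
-4 -2 6
-4 -1 5

Derivation:
Walk ring at distance 3 from (-7, -1, 8):
Start at center + D4*3 = (-10, -1, 11)
  hex 0: (-10, -1, 11)
  hex 1: (-9, -2, 11)
  hex 2: (-8, -3, 11)
  hex 3: (-7, -4, 11)
  hex 4: (-6, -4, 10)
  hex 5: (-5, -4, 9)
  hex 6: (-4, -4, 8)
  hex 7: (-4, -3, 7)
  hex 8: (-4, -2, 6)
  hex 9: (-4, -1, 5)
  hex 10: (-5, 0, 5)
  hex 11: (-6, 1, 5)
  hex 12: (-7, 2, 5)
  hex 13: (-8, 2, 6)
  hex 14: (-9, 2, 7)
  hex 15: (-10, 2, 8)
  hex 16: (-10, 1, 9)
  hex 17: (-10, 0, 10)
Sorted: 18 hexes.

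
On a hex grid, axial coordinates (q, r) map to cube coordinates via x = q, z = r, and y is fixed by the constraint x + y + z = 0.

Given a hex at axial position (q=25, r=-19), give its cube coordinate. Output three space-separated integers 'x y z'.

Answer: 25 -6 -19

Derivation:
x = q = 25
z = r = -19
y = -x - z = -(25) - (-19) = -6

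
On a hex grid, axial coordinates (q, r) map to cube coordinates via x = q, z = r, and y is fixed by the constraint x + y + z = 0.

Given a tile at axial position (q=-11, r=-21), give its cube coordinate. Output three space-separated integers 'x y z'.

Answer: -11 32 -21

Derivation:
x = q = -11
z = r = -21
y = -x - z = -(-11) - (-21) = 32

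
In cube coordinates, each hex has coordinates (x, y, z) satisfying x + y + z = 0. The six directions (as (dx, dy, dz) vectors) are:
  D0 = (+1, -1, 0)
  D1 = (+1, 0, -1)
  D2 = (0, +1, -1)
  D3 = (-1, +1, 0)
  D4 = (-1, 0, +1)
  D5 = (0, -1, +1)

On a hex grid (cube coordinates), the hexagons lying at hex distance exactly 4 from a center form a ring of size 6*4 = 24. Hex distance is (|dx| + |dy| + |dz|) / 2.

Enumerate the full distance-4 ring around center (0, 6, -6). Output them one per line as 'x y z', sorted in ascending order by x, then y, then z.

Answer: -4 6 -2
-4 7 -3
-4 8 -4
-4 9 -5
-4 10 -6
-3 5 -2
-3 10 -7
-2 4 -2
-2 10 -8
-1 3 -2
-1 10 -9
0 2 -2
0 10 -10
1 2 -3
1 9 -10
2 2 -4
2 8 -10
3 2 -5
3 7 -10
4 2 -6
4 3 -7
4 4 -8
4 5 -9
4 6 -10

Derivation:
Walk ring at distance 4 from (0, 6, -6):
Start at center + D4*4 = (-4, 6, -2)
  hex 0: (-4, 6, -2)
  hex 1: (-3, 5, -2)
  hex 2: (-2, 4, -2)
  hex 3: (-1, 3, -2)
  hex 4: (0, 2, -2)
  hex 5: (1, 2, -3)
  hex 6: (2, 2, -4)
  hex 7: (3, 2, -5)
  hex 8: (4, 2, -6)
  hex 9: (4, 3, -7)
  hex 10: (4, 4, -8)
  hex 11: (4, 5, -9)
  hex 12: (4, 6, -10)
  hex 13: (3, 7, -10)
  hex 14: (2, 8, -10)
  hex 15: (1, 9, -10)
  hex 16: (0, 10, -10)
  hex 17: (-1, 10, -9)
  hex 18: (-2, 10, -8)
  hex 19: (-3, 10, -7)
  hex 20: (-4, 10, -6)
  hex 21: (-4, 9, -5)
  hex 22: (-4, 8, -4)
  hex 23: (-4, 7, -3)
Sorted: 24 hexes.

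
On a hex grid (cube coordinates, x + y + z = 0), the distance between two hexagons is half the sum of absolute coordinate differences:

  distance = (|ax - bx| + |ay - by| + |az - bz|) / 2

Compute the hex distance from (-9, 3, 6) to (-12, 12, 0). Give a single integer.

|ax - bx| = |-9 - (-12)| = 3
|ay - by| = |3 - 12| = 9
|az - bz| = |6 - 0| = 6
distance = (3 + 9 + 6) / 2 = 18 / 2 = 9

Answer: 9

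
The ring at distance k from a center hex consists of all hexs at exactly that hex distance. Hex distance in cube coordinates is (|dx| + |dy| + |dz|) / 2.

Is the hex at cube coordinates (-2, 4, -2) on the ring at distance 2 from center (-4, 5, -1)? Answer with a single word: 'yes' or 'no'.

Answer: yes

Derivation:
|px - cx| = |-2 - (-4)| = 2
|py - cy| = |4 - 5| = 1
|pz - cz| = |-2 - (-1)| = 1
distance = (2+1+1)/2 = 4/2 = 2
radius = 2; distance == radius -> yes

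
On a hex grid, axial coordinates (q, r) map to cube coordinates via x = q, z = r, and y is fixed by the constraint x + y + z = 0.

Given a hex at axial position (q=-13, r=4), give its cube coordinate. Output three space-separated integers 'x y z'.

x = q = -13
z = r = 4
y = -x - z = -(-13) - (4) = 9

Answer: -13 9 4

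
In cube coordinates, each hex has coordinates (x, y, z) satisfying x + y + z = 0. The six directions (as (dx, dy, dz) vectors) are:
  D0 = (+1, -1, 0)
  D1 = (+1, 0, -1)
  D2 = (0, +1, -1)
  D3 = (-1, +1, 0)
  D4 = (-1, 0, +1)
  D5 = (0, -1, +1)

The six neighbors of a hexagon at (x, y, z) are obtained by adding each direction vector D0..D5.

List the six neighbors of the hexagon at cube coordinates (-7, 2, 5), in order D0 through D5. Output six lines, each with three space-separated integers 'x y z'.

Center: (-7, 2, 5). Add each direction:
  D0: (-7, 2, 5) + (1, -1, 0) = (-6, 1, 5)
  D1: (-7, 2, 5) + (1, 0, -1) = (-6, 2, 4)
  D2: (-7, 2, 5) + (0, 1, -1) = (-7, 3, 4)
  D3: (-7, 2, 5) + (-1, 1, 0) = (-8, 3, 5)
  D4: (-7, 2, 5) + (-1, 0, 1) = (-8, 2, 6)
  D5: (-7, 2, 5) + (0, -1, 1) = (-7, 1, 6)

Answer: -6 1 5
-6 2 4
-7 3 4
-8 3 5
-8 2 6
-7 1 6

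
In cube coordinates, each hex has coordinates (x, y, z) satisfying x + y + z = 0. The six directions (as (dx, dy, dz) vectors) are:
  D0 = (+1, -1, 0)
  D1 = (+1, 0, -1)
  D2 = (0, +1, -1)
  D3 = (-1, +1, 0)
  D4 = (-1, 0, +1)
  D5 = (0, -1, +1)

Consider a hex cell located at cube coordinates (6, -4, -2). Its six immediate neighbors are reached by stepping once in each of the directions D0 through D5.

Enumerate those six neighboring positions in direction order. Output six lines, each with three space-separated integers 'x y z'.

Center: (6, -4, -2). Add each direction:
  D0: (6, -4, -2) + (1, -1, 0) = (7, -5, -2)
  D1: (6, -4, -2) + (1, 0, -1) = (7, -4, -3)
  D2: (6, -4, -2) + (0, 1, -1) = (6, -3, -3)
  D3: (6, -4, -2) + (-1, 1, 0) = (5, -3, -2)
  D4: (6, -4, -2) + (-1, 0, 1) = (5, -4, -1)
  D5: (6, -4, -2) + (0, -1, 1) = (6, -5, -1)

Answer: 7 -5 -2
7 -4 -3
6 -3 -3
5 -3 -2
5 -4 -1
6 -5 -1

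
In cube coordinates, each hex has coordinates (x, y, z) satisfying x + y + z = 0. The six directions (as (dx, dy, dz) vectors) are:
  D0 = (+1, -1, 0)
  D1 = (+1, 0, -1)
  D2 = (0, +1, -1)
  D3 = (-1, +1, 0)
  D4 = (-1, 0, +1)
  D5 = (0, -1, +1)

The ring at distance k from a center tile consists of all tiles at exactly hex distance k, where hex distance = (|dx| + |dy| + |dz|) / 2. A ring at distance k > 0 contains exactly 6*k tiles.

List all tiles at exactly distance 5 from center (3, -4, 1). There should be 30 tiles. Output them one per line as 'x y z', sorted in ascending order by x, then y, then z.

Answer: -2 -4 6
-2 -3 5
-2 -2 4
-2 -1 3
-2 0 2
-2 1 1
-1 -5 6
-1 1 0
0 -6 6
0 1 -1
1 -7 6
1 1 -2
2 -8 6
2 1 -3
3 -9 6
3 1 -4
4 -9 5
4 0 -4
5 -9 4
5 -1 -4
6 -9 3
6 -2 -4
7 -9 2
7 -3 -4
8 -9 1
8 -8 0
8 -7 -1
8 -6 -2
8 -5 -3
8 -4 -4

Derivation:
Walk ring at distance 5 from (3, -4, 1):
Start at center + D4*5 = (-2, -4, 6)
  hex 0: (-2, -4, 6)
  hex 1: (-1, -5, 6)
  hex 2: (0, -6, 6)
  hex 3: (1, -7, 6)
  hex 4: (2, -8, 6)
  hex 5: (3, -9, 6)
  hex 6: (4, -9, 5)
  hex 7: (5, -9, 4)
  hex 8: (6, -9, 3)
  hex 9: (7, -9, 2)
  hex 10: (8, -9, 1)
  hex 11: (8, -8, 0)
  hex 12: (8, -7, -1)
  hex 13: (8, -6, -2)
  hex 14: (8, -5, -3)
  hex 15: (8, -4, -4)
  hex 16: (7, -3, -4)
  hex 17: (6, -2, -4)
  hex 18: (5, -1, -4)
  hex 19: (4, 0, -4)
  hex 20: (3, 1, -4)
  hex 21: (2, 1, -3)
  hex 22: (1, 1, -2)
  hex 23: (0, 1, -1)
  hex 24: (-1, 1, 0)
  hex 25: (-2, 1, 1)
  hex 26: (-2, 0, 2)
  hex 27: (-2, -1, 3)
  hex 28: (-2, -2, 4)
  hex 29: (-2, -3, 5)
Sorted: 30 hexes.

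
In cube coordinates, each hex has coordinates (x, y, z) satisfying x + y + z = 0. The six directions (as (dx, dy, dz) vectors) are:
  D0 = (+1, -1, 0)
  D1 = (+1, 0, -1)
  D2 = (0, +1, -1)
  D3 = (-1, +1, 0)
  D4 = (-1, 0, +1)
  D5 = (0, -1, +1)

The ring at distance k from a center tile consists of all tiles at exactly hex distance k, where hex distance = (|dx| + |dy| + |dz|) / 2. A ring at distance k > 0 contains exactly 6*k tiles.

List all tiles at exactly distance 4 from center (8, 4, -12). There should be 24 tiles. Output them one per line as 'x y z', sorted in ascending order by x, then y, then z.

Answer: 4 4 -8
4 5 -9
4 6 -10
4 7 -11
4 8 -12
5 3 -8
5 8 -13
6 2 -8
6 8 -14
7 1 -8
7 8 -15
8 0 -8
8 8 -16
9 0 -9
9 7 -16
10 0 -10
10 6 -16
11 0 -11
11 5 -16
12 0 -12
12 1 -13
12 2 -14
12 3 -15
12 4 -16

Derivation:
Walk ring at distance 4 from (8, 4, -12):
Start at center + D4*4 = (4, 4, -8)
  hex 0: (4, 4, -8)
  hex 1: (5, 3, -8)
  hex 2: (6, 2, -8)
  hex 3: (7, 1, -8)
  hex 4: (8, 0, -8)
  hex 5: (9, 0, -9)
  hex 6: (10, 0, -10)
  hex 7: (11, 0, -11)
  hex 8: (12, 0, -12)
  hex 9: (12, 1, -13)
  hex 10: (12, 2, -14)
  hex 11: (12, 3, -15)
  hex 12: (12, 4, -16)
  hex 13: (11, 5, -16)
  hex 14: (10, 6, -16)
  hex 15: (9, 7, -16)
  hex 16: (8, 8, -16)
  hex 17: (7, 8, -15)
  hex 18: (6, 8, -14)
  hex 19: (5, 8, -13)
  hex 20: (4, 8, -12)
  hex 21: (4, 7, -11)
  hex 22: (4, 6, -10)
  hex 23: (4, 5, -9)
Sorted: 24 hexes.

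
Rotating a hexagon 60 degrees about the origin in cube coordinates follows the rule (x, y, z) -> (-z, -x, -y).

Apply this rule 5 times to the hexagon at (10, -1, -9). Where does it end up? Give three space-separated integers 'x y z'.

Start: (10, -1, -9)
Step 1: (10, -1, -9) -> (-(-9), -(10), -(-1)) = (9, -10, 1)
Step 2: (9, -10, 1) -> (-(1), -(9), -(-10)) = (-1, -9, 10)
Step 3: (-1, -9, 10) -> (-(10), -(-1), -(-9)) = (-10, 1, 9)
Step 4: (-10, 1, 9) -> (-(9), -(-10), -(1)) = (-9, 10, -1)
Step 5: (-9, 10, -1) -> (-(-1), -(-9), -(10)) = (1, 9, -10)

Answer: 1 9 -10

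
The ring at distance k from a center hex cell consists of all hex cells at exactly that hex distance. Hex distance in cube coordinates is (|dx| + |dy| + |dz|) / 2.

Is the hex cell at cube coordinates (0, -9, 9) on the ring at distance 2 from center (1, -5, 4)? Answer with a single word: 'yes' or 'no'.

|px - cx| = |0 - 1| = 1
|py - cy| = |-9 - (-5)| = 4
|pz - cz| = |9 - 4| = 5
distance = (1+4+5)/2 = 10/2 = 5
radius = 2; distance != radius -> no

Answer: no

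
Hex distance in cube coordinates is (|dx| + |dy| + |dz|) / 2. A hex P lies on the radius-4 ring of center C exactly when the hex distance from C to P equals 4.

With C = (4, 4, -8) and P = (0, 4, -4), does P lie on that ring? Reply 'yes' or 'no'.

Answer: yes

Derivation:
|px - cx| = |0 - 4| = 4
|py - cy| = |4 - 4| = 0
|pz - cz| = |-4 - (-8)| = 4
distance = (4+0+4)/2 = 8/2 = 4
radius = 4; distance == radius -> yes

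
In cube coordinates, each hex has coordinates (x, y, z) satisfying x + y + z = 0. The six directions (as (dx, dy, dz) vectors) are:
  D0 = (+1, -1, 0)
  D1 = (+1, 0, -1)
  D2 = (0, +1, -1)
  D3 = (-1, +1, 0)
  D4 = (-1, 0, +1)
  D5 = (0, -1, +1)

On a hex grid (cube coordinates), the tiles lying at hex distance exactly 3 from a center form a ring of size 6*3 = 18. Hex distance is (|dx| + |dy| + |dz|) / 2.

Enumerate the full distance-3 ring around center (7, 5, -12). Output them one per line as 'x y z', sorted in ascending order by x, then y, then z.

Walk ring at distance 3 from (7, 5, -12):
Start at center + D4*3 = (4, 5, -9)
  hex 0: (4, 5, -9)
  hex 1: (5, 4, -9)
  hex 2: (6, 3, -9)
  hex 3: (7, 2, -9)
  hex 4: (8, 2, -10)
  hex 5: (9, 2, -11)
  hex 6: (10, 2, -12)
  hex 7: (10, 3, -13)
  hex 8: (10, 4, -14)
  hex 9: (10, 5, -15)
  hex 10: (9, 6, -15)
  hex 11: (8, 7, -15)
  hex 12: (7, 8, -15)
  hex 13: (6, 8, -14)
  hex 14: (5, 8, -13)
  hex 15: (4, 8, -12)
  hex 16: (4, 7, -11)
  hex 17: (4, 6, -10)
Sorted: 18 hexes.

Answer: 4 5 -9
4 6 -10
4 7 -11
4 8 -12
5 4 -9
5 8 -13
6 3 -9
6 8 -14
7 2 -9
7 8 -15
8 2 -10
8 7 -15
9 2 -11
9 6 -15
10 2 -12
10 3 -13
10 4 -14
10 5 -15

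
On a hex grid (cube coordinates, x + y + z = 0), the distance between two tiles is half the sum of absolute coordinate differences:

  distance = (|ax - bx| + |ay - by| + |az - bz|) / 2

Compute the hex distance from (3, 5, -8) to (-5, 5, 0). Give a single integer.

|ax - bx| = |3 - (-5)| = 8
|ay - by| = |5 - 5| = 0
|az - bz| = |-8 - 0| = 8
distance = (8 + 0 + 8) / 2 = 16 / 2 = 8

Answer: 8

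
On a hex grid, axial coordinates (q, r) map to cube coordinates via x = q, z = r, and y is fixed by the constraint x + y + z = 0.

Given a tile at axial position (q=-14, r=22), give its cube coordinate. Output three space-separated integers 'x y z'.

Answer: -14 -8 22

Derivation:
x = q = -14
z = r = 22
y = -x - z = -(-14) - (22) = -8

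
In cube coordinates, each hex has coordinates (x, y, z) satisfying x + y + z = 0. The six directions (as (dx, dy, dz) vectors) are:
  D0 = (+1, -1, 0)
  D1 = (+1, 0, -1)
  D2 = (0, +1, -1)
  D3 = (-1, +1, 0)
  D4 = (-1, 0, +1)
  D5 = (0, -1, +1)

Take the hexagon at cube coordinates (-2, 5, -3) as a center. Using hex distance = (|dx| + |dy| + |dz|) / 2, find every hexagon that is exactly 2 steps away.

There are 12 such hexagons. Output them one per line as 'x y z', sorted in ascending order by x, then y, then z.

Answer: -4 5 -1
-4 6 -2
-4 7 -3
-3 4 -1
-3 7 -4
-2 3 -1
-2 7 -5
-1 3 -2
-1 6 -5
0 3 -3
0 4 -4
0 5 -5

Derivation:
Walk ring at distance 2 from (-2, 5, -3):
Start at center + D4*2 = (-4, 5, -1)
  hex 0: (-4, 5, -1)
  hex 1: (-3, 4, -1)
  hex 2: (-2, 3, -1)
  hex 3: (-1, 3, -2)
  hex 4: (0, 3, -3)
  hex 5: (0, 4, -4)
  hex 6: (0, 5, -5)
  hex 7: (-1, 6, -5)
  hex 8: (-2, 7, -5)
  hex 9: (-3, 7, -4)
  hex 10: (-4, 7, -3)
  hex 11: (-4, 6, -2)
Sorted: 12 hexes.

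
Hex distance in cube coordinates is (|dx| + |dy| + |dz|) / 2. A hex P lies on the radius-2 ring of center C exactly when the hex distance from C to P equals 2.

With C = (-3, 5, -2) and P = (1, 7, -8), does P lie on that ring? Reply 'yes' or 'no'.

|px - cx| = |1 - (-3)| = 4
|py - cy| = |7 - 5| = 2
|pz - cz| = |-8 - (-2)| = 6
distance = (4+2+6)/2 = 12/2 = 6
radius = 2; distance != radius -> no

Answer: no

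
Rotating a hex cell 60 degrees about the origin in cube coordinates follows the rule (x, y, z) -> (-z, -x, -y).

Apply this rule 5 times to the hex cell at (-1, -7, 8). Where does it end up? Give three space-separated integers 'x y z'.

Answer: 7 -8 1

Derivation:
Start: (-1, -7, 8)
Step 1: (-1, -7, 8) -> (-(8), -(-1), -(-7)) = (-8, 1, 7)
Step 2: (-8, 1, 7) -> (-(7), -(-8), -(1)) = (-7, 8, -1)
Step 3: (-7, 8, -1) -> (-(-1), -(-7), -(8)) = (1, 7, -8)
Step 4: (1, 7, -8) -> (-(-8), -(1), -(7)) = (8, -1, -7)
Step 5: (8, -1, -7) -> (-(-7), -(8), -(-1)) = (7, -8, 1)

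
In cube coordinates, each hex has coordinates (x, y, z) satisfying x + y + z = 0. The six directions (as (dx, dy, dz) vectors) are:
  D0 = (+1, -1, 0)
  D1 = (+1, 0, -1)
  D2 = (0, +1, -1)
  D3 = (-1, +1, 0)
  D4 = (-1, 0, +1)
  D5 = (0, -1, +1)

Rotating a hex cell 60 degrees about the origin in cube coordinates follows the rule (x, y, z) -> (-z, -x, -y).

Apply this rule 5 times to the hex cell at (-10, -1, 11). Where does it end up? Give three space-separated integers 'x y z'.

Start: (-10, -1, 11)
Step 1: (-10, -1, 11) -> (-(11), -(-10), -(-1)) = (-11, 10, 1)
Step 2: (-11, 10, 1) -> (-(1), -(-11), -(10)) = (-1, 11, -10)
Step 3: (-1, 11, -10) -> (-(-10), -(-1), -(11)) = (10, 1, -11)
Step 4: (10, 1, -11) -> (-(-11), -(10), -(1)) = (11, -10, -1)
Step 5: (11, -10, -1) -> (-(-1), -(11), -(-10)) = (1, -11, 10)

Answer: 1 -11 10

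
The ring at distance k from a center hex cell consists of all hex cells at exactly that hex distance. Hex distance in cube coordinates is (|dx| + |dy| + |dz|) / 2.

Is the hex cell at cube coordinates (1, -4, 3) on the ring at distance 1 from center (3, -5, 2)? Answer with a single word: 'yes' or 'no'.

|px - cx| = |1 - 3| = 2
|py - cy| = |-4 - (-5)| = 1
|pz - cz| = |3 - 2| = 1
distance = (2+1+1)/2 = 4/2 = 2
radius = 1; distance != radius -> no

Answer: no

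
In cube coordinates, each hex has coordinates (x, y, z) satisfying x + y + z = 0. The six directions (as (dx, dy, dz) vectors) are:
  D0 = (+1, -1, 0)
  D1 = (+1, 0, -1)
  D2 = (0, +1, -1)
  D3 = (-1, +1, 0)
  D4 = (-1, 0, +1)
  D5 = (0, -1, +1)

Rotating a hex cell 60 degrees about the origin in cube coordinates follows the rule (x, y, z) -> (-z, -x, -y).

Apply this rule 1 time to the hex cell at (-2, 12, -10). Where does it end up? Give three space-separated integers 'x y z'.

Answer: 10 2 -12

Derivation:
Start: (-2, 12, -10)
Step 1: (-2, 12, -10) -> (-(-10), -(-2), -(12)) = (10, 2, -12)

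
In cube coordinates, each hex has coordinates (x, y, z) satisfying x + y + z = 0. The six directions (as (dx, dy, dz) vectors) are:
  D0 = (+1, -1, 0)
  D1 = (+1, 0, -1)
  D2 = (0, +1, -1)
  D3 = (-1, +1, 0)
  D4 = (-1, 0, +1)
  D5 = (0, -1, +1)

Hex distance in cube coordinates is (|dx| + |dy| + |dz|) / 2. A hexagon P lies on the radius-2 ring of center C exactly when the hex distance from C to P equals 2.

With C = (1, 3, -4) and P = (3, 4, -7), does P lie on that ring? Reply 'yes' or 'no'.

Answer: no

Derivation:
|px - cx| = |3 - 1| = 2
|py - cy| = |4 - 3| = 1
|pz - cz| = |-7 - (-4)| = 3
distance = (2+1+3)/2 = 6/2 = 3
radius = 2; distance != radius -> no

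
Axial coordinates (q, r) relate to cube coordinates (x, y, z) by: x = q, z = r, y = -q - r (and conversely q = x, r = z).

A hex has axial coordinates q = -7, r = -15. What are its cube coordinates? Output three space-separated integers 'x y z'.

Answer: -7 22 -15

Derivation:
x = q = -7
z = r = -15
y = -x - z = -(-7) - (-15) = 22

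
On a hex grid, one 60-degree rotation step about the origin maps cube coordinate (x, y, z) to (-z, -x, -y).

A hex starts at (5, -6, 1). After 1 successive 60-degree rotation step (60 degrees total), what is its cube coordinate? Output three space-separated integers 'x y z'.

Start: (5, -6, 1)
Step 1: (5, -6, 1) -> (-(1), -(5), -(-6)) = (-1, -5, 6)

Answer: -1 -5 6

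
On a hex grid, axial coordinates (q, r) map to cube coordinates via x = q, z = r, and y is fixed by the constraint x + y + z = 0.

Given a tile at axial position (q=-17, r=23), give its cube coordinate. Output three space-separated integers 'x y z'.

Answer: -17 -6 23

Derivation:
x = q = -17
z = r = 23
y = -x - z = -(-17) - (23) = -6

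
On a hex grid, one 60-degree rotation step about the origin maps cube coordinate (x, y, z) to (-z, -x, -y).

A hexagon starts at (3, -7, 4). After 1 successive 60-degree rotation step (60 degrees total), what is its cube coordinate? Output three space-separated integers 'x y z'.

Answer: -4 -3 7

Derivation:
Start: (3, -7, 4)
Step 1: (3, -7, 4) -> (-(4), -(3), -(-7)) = (-4, -3, 7)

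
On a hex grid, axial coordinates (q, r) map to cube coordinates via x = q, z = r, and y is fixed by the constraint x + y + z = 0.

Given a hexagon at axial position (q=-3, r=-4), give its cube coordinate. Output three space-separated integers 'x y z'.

x = q = -3
z = r = -4
y = -x - z = -(-3) - (-4) = 7

Answer: -3 7 -4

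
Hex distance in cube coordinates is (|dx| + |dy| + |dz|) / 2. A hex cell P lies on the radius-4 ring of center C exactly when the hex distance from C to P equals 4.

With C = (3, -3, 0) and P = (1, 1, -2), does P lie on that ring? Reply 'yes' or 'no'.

Answer: yes

Derivation:
|px - cx| = |1 - 3| = 2
|py - cy| = |1 - (-3)| = 4
|pz - cz| = |-2 - 0| = 2
distance = (2+4+2)/2 = 8/2 = 4
radius = 4; distance == radius -> yes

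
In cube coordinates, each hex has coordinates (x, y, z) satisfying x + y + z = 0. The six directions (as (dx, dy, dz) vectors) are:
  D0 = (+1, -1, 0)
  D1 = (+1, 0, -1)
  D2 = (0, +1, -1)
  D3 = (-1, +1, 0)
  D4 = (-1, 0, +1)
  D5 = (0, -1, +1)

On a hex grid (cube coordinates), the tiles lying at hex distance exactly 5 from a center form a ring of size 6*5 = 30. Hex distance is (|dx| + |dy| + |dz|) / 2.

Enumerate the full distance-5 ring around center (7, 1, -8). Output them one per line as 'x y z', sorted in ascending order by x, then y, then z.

Walk ring at distance 5 from (7, 1, -8):
Start at center + D4*5 = (2, 1, -3)
  hex 0: (2, 1, -3)
  hex 1: (3, 0, -3)
  hex 2: (4, -1, -3)
  hex 3: (5, -2, -3)
  hex 4: (6, -3, -3)
  hex 5: (7, -4, -3)
  hex 6: (8, -4, -4)
  hex 7: (9, -4, -5)
  hex 8: (10, -4, -6)
  hex 9: (11, -4, -7)
  hex 10: (12, -4, -8)
  hex 11: (12, -3, -9)
  hex 12: (12, -2, -10)
  hex 13: (12, -1, -11)
  hex 14: (12, 0, -12)
  hex 15: (12, 1, -13)
  hex 16: (11, 2, -13)
  hex 17: (10, 3, -13)
  hex 18: (9, 4, -13)
  hex 19: (8, 5, -13)
  hex 20: (7, 6, -13)
  hex 21: (6, 6, -12)
  hex 22: (5, 6, -11)
  hex 23: (4, 6, -10)
  hex 24: (3, 6, -9)
  hex 25: (2, 6, -8)
  hex 26: (2, 5, -7)
  hex 27: (2, 4, -6)
  hex 28: (2, 3, -5)
  hex 29: (2, 2, -4)
Sorted: 30 hexes.

Answer: 2 1 -3
2 2 -4
2 3 -5
2 4 -6
2 5 -7
2 6 -8
3 0 -3
3 6 -9
4 -1 -3
4 6 -10
5 -2 -3
5 6 -11
6 -3 -3
6 6 -12
7 -4 -3
7 6 -13
8 -4 -4
8 5 -13
9 -4 -5
9 4 -13
10 -4 -6
10 3 -13
11 -4 -7
11 2 -13
12 -4 -8
12 -3 -9
12 -2 -10
12 -1 -11
12 0 -12
12 1 -13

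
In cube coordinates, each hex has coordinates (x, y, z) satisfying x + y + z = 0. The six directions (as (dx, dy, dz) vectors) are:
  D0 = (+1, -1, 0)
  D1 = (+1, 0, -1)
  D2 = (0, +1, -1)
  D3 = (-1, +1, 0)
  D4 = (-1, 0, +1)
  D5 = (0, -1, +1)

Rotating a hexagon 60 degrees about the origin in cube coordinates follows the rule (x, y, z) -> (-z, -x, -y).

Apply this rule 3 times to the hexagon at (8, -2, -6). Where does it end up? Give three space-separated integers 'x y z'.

Start: (8, -2, -6)
Step 1: (8, -2, -6) -> (-(-6), -(8), -(-2)) = (6, -8, 2)
Step 2: (6, -8, 2) -> (-(2), -(6), -(-8)) = (-2, -6, 8)
Step 3: (-2, -6, 8) -> (-(8), -(-2), -(-6)) = (-8, 2, 6)

Answer: -8 2 6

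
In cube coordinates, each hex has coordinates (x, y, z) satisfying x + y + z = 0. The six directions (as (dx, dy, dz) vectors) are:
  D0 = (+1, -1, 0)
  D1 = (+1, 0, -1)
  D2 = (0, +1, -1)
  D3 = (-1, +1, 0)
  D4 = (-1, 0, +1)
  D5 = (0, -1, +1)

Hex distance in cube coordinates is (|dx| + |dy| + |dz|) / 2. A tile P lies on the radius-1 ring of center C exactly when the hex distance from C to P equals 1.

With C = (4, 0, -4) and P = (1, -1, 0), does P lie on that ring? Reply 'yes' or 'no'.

Answer: no

Derivation:
|px - cx| = |1 - 4| = 3
|py - cy| = |-1 - 0| = 1
|pz - cz| = |0 - (-4)| = 4
distance = (3+1+4)/2 = 8/2 = 4
radius = 1; distance != radius -> no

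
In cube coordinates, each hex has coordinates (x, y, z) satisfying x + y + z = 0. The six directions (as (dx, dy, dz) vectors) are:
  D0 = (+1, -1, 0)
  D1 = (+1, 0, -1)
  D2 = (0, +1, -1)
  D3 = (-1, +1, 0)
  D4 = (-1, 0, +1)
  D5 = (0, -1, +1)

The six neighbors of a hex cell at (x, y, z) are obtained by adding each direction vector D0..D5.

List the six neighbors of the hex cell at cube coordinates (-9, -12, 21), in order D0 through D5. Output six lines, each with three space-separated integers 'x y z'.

Answer: -8 -13 21
-8 -12 20
-9 -11 20
-10 -11 21
-10 -12 22
-9 -13 22

Derivation:
Center: (-9, -12, 21). Add each direction:
  D0: (-9, -12, 21) + (1, -1, 0) = (-8, -13, 21)
  D1: (-9, -12, 21) + (1, 0, -1) = (-8, -12, 20)
  D2: (-9, -12, 21) + (0, 1, -1) = (-9, -11, 20)
  D3: (-9, -12, 21) + (-1, 1, 0) = (-10, -11, 21)
  D4: (-9, -12, 21) + (-1, 0, 1) = (-10, -12, 22)
  D5: (-9, -12, 21) + (0, -1, 1) = (-9, -13, 22)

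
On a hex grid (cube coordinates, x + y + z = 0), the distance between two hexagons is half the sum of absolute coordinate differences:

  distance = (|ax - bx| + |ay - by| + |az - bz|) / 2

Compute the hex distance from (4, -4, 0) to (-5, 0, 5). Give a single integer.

Answer: 9

Derivation:
|ax - bx| = |4 - (-5)| = 9
|ay - by| = |-4 - 0| = 4
|az - bz| = |0 - 5| = 5
distance = (9 + 4 + 5) / 2 = 18 / 2 = 9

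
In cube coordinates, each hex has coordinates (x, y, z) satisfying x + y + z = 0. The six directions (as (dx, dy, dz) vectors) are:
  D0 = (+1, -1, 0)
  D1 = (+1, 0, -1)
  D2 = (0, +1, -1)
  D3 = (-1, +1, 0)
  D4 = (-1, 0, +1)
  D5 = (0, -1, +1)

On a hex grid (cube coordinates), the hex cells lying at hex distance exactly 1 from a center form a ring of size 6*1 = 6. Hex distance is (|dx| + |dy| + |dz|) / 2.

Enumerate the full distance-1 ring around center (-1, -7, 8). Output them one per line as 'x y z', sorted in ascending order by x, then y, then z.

Walk ring at distance 1 from (-1, -7, 8):
Start at center + D4*1 = (-2, -7, 9)
  hex 0: (-2, -7, 9)
  hex 1: (-1, -8, 9)
  hex 2: (0, -8, 8)
  hex 3: (0, -7, 7)
  hex 4: (-1, -6, 7)
  hex 5: (-2, -6, 8)
Sorted: 6 hexes.

Answer: -2 -7 9
-2 -6 8
-1 -8 9
-1 -6 7
0 -8 8
0 -7 7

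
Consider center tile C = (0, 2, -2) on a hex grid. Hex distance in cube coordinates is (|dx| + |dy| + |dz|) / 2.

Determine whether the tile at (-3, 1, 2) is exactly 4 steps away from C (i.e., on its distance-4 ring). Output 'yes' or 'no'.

|px - cx| = |-3 - 0| = 3
|py - cy| = |1 - 2| = 1
|pz - cz| = |2 - (-2)| = 4
distance = (3+1+4)/2 = 8/2 = 4
radius = 4; distance == radius -> yes

Answer: yes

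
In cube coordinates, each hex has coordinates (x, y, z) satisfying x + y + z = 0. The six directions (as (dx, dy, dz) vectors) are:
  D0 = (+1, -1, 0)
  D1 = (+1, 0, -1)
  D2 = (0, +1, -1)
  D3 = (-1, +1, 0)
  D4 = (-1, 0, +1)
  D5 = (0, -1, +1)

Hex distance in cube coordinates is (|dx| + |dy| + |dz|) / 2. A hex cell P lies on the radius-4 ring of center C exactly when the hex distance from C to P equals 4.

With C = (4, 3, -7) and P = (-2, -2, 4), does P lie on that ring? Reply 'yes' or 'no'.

|px - cx| = |-2 - 4| = 6
|py - cy| = |-2 - 3| = 5
|pz - cz| = |4 - (-7)| = 11
distance = (6+5+11)/2 = 22/2 = 11
radius = 4; distance != radius -> no

Answer: no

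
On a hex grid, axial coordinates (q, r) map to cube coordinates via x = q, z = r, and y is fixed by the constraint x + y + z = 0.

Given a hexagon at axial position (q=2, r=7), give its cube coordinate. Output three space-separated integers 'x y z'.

x = q = 2
z = r = 7
y = -x - z = -(2) - (7) = -9

Answer: 2 -9 7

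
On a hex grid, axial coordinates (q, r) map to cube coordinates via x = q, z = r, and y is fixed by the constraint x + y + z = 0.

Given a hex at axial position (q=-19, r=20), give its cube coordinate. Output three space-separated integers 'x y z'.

Answer: -19 -1 20

Derivation:
x = q = -19
z = r = 20
y = -x - z = -(-19) - (20) = -1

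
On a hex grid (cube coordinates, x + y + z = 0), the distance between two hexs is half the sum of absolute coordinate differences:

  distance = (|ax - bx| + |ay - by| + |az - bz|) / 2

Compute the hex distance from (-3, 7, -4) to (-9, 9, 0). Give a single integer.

|ax - bx| = |-3 - (-9)| = 6
|ay - by| = |7 - 9| = 2
|az - bz| = |-4 - 0| = 4
distance = (6 + 2 + 4) / 2 = 12 / 2 = 6

Answer: 6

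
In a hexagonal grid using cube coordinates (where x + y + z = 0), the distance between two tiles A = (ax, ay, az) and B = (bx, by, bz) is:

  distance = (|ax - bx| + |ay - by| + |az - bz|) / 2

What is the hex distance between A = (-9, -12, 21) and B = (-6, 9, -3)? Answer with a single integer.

Answer: 24

Derivation:
|ax - bx| = |-9 - (-6)| = 3
|ay - by| = |-12 - 9| = 21
|az - bz| = |21 - (-3)| = 24
distance = (3 + 21 + 24) / 2 = 48 / 2 = 24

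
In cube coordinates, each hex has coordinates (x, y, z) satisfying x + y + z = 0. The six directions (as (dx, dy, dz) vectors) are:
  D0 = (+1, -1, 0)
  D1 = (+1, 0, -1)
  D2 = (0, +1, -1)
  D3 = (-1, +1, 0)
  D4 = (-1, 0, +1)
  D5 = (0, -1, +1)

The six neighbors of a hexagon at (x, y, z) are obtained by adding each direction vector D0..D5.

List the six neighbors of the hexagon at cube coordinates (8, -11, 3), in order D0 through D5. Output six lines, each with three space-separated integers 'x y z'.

Center: (8, -11, 3). Add each direction:
  D0: (8, -11, 3) + (1, -1, 0) = (9, -12, 3)
  D1: (8, -11, 3) + (1, 0, -1) = (9, -11, 2)
  D2: (8, -11, 3) + (0, 1, -1) = (8, -10, 2)
  D3: (8, -11, 3) + (-1, 1, 0) = (7, -10, 3)
  D4: (8, -11, 3) + (-1, 0, 1) = (7, -11, 4)
  D5: (8, -11, 3) + (0, -1, 1) = (8, -12, 4)

Answer: 9 -12 3
9 -11 2
8 -10 2
7 -10 3
7 -11 4
8 -12 4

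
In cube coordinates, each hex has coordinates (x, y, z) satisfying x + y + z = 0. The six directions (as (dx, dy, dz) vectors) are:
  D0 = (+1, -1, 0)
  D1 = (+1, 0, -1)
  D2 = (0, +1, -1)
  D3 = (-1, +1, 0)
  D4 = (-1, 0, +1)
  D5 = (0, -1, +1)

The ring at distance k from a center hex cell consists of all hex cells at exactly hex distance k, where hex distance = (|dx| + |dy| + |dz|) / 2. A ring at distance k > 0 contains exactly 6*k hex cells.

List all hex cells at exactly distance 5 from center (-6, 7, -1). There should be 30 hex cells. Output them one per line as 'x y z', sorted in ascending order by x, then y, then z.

Walk ring at distance 5 from (-6, 7, -1):
Start at center + D4*5 = (-11, 7, 4)
  hex 0: (-11, 7, 4)
  hex 1: (-10, 6, 4)
  hex 2: (-9, 5, 4)
  hex 3: (-8, 4, 4)
  hex 4: (-7, 3, 4)
  hex 5: (-6, 2, 4)
  hex 6: (-5, 2, 3)
  hex 7: (-4, 2, 2)
  hex 8: (-3, 2, 1)
  hex 9: (-2, 2, 0)
  hex 10: (-1, 2, -1)
  hex 11: (-1, 3, -2)
  hex 12: (-1, 4, -3)
  hex 13: (-1, 5, -4)
  hex 14: (-1, 6, -5)
  hex 15: (-1, 7, -6)
  hex 16: (-2, 8, -6)
  hex 17: (-3, 9, -6)
  hex 18: (-4, 10, -6)
  hex 19: (-5, 11, -6)
  hex 20: (-6, 12, -6)
  hex 21: (-7, 12, -5)
  hex 22: (-8, 12, -4)
  hex 23: (-9, 12, -3)
  hex 24: (-10, 12, -2)
  hex 25: (-11, 12, -1)
  hex 26: (-11, 11, 0)
  hex 27: (-11, 10, 1)
  hex 28: (-11, 9, 2)
  hex 29: (-11, 8, 3)
Sorted: 30 hexes.

Answer: -11 7 4
-11 8 3
-11 9 2
-11 10 1
-11 11 0
-11 12 -1
-10 6 4
-10 12 -2
-9 5 4
-9 12 -3
-8 4 4
-8 12 -4
-7 3 4
-7 12 -5
-6 2 4
-6 12 -6
-5 2 3
-5 11 -6
-4 2 2
-4 10 -6
-3 2 1
-3 9 -6
-2 2 0
-2 8 -6
-1 2 -1
-1 3 -2
-1 4 -3
-1 5 -4
-1 6 -5
-1 7 -6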